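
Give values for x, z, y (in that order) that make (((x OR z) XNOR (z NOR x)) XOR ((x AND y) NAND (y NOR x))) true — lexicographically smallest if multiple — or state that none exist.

x=0, z=0, y=0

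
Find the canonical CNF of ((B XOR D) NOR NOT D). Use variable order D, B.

(D OR B) AND (D OR NOT B) AND (NOT D OR B)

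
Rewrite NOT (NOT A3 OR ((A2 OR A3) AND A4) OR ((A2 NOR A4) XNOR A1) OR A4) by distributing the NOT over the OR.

A3 AND NOT ((A2 OR A3) AND A4) AND NOT ((A2 NOR A4) XNOR A1) AND NOT A4
De Morgan's: NOT(OR of terms) = AND of negations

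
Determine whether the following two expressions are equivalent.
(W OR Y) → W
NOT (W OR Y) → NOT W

No, Inverse is not equivalent to original (counterexample: Y=1, W=0)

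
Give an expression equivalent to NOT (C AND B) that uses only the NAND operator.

(((C NAND B) NAND (C NAND B)) NAND ((C NAND B) NAND (C NAND B)))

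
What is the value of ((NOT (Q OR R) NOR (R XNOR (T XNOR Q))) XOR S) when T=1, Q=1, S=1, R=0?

Substituting: ((NOT (1 OR 0) NOR (0 XNOR (1 XNOR 1))) XOR 1)
= 0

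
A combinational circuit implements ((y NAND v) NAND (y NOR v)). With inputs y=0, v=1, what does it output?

Substituting: ((0 NAND 1) NAND (0 NOR 1))
= 1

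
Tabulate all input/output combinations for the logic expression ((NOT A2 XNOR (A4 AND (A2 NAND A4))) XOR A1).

A2 | A4 | A1 | Output
---------------------
0 | 0 | 0 | 0
0 | 0 | 1 | 1
0 | 1 | 0 | 1
0 | 1 | 1 | 0
1 | 0 | 0 | 1
1 | 0 | 1 | 0
1 | 1 | 0 | 1
1 | 1 | 1 | 0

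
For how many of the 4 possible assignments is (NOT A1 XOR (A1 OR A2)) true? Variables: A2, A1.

Satisfying assignments: (0,0), (0,1), (1,1)
Count: 3 out of 4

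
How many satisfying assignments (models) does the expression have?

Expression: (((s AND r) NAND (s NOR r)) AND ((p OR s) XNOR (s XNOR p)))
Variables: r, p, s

Satisfying assignments: (0,1,1), (1,1,1)
Count: 2 out of 8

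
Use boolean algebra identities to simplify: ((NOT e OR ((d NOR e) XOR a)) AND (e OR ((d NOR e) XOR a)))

By distribution ((E OR v) AND (E OR NOT v) = E):
= ((d NOR e) XOR a)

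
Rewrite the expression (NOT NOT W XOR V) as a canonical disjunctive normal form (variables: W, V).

(NOT W AND V) OR (W AND NOT V)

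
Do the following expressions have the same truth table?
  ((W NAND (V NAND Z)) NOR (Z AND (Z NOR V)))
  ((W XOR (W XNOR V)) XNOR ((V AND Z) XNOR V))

No. Counterexample: with Z=0, V=0, W=0, Expression 1 = 0 but Expression 2 = 1.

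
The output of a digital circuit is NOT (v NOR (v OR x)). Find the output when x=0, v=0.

Substituting: NOT (0 NOR (0 OR 0))
= 0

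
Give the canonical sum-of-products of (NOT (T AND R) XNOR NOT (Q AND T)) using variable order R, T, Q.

Σm(0, 1, 2, 4, 5, 7) = (NOT R AND NOT T AND NOT Q) OR (NOT R AND NOT T AND Q) OR (NOT R AND T AND NOT Q) OR (R AND NOT T AND NOT Q) OR (R AND NOT T AND Q) OR (R AND T AND Q)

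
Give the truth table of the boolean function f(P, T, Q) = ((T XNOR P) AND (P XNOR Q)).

P | T | Q | Output
------------------
0 | 0 | 0 | 1
0 | 0 | 1 | 0
0 | 1 | 0 | 0
0 | 1 | 1 | 0
1 | 0 | 0 | 0
1 | 0 | 1 | 0
1 | 1 | 0 | 0
1 | 1 | 1 | 1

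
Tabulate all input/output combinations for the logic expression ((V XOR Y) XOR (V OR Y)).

Y | V | Output
--------------
0 | 0 | 0
0 | 1 | 0
1 | 0 | 0
1 | 1 | 1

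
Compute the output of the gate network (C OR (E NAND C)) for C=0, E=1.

Substituting: (0 OR (1 NAND 0))
= 1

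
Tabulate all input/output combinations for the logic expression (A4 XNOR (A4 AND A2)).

A2 | A4 | Output
----------------
0 | 0 | 1
0 | 1 | 0
1 | 0 | 1
1 | 1 | 1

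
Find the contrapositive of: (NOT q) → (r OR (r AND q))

Contrapositive: NOT (r OR (r AND q)) → q
Note: A statement and its contrapositive are logically equivalent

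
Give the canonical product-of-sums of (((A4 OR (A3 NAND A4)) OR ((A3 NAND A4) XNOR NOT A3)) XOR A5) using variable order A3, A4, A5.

ΠM(1, 3, 5, 7) = (A3 OR A4 OR NOT A5) AND (A3 OR NOT A4 OR NOT A5) AND (NOT A3 OR A4 OR NOT A5) AND (NOT A3 OR NOT A4 OR NOT A5)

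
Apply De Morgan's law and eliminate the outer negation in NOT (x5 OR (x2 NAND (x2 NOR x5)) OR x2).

NOT x5 AND NOT (x2 NAND (x2 NOR x5)) AND NOT x2
De Morgan's: NOT(OR of terms) = AND of negations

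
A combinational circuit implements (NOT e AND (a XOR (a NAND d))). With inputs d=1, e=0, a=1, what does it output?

Substituting: (NOT 0 AND (1 XOR (1 NAND 1)))
= 1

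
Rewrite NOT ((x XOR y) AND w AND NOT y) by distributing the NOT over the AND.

NOT (x XOR y) OR NOT w OR y
De Morgan's: NOT(AND of terms) = OR of negations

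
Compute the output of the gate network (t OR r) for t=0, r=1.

Substituting: (0 OR 1)
= 1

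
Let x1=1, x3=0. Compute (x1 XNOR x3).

Substituting: (1 XNOR 0)
= 0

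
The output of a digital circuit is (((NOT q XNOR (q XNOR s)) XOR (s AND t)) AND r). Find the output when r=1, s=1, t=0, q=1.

Substituting: (((NOT 1 XNOR (1 XNOR 1)) XOR (1 AND 0)) AND 1)
= 0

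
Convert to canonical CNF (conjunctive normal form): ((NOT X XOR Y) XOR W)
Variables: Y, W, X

(Y OR W OR NOT X) AND (Y OR NOT W OR X) AND (NOT Y OR W OR X) AND (NOT Y OR NOT W OR NOT X)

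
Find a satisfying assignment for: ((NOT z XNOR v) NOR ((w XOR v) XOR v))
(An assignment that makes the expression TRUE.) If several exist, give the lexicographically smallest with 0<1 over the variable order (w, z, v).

w=0, z=0, v=0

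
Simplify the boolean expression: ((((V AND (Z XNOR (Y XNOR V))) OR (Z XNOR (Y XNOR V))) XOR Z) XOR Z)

By XOR self-cancellation ((E XOR v) XOR v = E) then absorption (E OR (E AND v) = E):
= (Z XNOR (Y XNOR V))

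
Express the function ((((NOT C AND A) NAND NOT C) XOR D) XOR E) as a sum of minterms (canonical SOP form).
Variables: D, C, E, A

Σm(0, 3, 4, 5, 9, 10, 14, 15) = (NOT D AND NOT C AND NOT E AND NOT A) OR (NOT D AND NOT C AND E AND A) OR (NOT D AND C AND NOT E AND NOT A) OR (NOT D AND C AND NOT E AND A) OR (D AND NOT C AND NOT E AND A) OR (D AND NOT C AND E AND NOT A) OR (D AND C AND E AND NOT A) OR (D AND C AND E AND A)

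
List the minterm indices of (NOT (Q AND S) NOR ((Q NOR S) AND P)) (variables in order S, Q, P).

Σm(6, 7) = (S AND Q AND NOT P) OR (S AND Q AND P)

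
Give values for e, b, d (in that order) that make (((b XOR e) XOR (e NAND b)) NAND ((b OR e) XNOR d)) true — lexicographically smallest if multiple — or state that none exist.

e=0, b=0, d=1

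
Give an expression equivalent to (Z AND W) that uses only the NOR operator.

((Z NOR Z) NOR (W NOR W))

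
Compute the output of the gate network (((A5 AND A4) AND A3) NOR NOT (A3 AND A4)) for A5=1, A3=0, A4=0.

Substituting: (((1 AND 0) AND 0) NOR NOT (0 AND 0))
= 0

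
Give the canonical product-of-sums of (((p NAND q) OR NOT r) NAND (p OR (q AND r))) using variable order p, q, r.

ΠM(3, 4, 5, 6) = (p OR NOT q OR NOT r) AND (NOT p OR q OR r) AND (NOT p OR q OR NOT r) AND (NOT p OR NOT q OR r)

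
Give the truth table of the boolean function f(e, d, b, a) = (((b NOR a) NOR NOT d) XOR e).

e | d | b | a | Output
----------------------
0 | 0 | 0 | 0 | 0
0 | 0 | 0 | 1 | 0
0 | 0 | 1 | 0 | 0
0 | 0 | 1 | 1 | 0
0 | 1 | 0 | 0 | 0
0 | 1 | 0 | 1 | 1
0 | 1 | 1 | 0 | 1
0 | 1 | 1 | 1 | 1
1 | 0 | 0 | 0 | 1
1 | 0 | 0 | 1 | 1
1 | 0 | 1 | 0 | 1
1 | 0 | 1 | 1 | 1
1 | 1 | 0 | 0 | 1
1 | 1 | 0 | 1 | 0
1 | 1 | 1 | 0 | 0
1 | 1 | 1 | 1 | 0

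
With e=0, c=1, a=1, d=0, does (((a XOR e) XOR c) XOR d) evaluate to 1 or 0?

Substituting: (((1 XOR 0) XOR 1) XOR 0)
= 0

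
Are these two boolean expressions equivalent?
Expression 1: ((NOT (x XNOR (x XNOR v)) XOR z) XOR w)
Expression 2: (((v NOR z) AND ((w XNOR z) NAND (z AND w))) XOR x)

No. Counterexample: with v=0, z=0, w=0, x=1, Expression 1 = 1 but Expression 2 = 0.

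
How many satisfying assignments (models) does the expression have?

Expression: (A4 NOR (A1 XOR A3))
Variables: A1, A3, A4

Satisfying assignments: (0,0,0), (1,1,0)
Count: 2 out of 8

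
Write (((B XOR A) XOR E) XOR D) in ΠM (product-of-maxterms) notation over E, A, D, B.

ΠM(0, 3, 5, 6, 9, 10, 12, 15) = (E OR A OR D OR B) AND (E OR A OR NOT D OR NOT B) AND (E OR NOT A OR D OR NOT B) AND (E OR NOT A OR NOT D OR B) AND (NOT E OR A OR D OR NOT B) AND (NOT E OR A OR NOT D OR B) AND (NOT E OR NOT A OR D OR B) AND (NOT E OR NOT A OR NOT D OR NOT B)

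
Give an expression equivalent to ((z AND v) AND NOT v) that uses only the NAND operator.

((((z NAND v) NAND (z NAND v)) NAND (v NAND v)) NAND (((z NAND v) NAND (z NAND v)) NAND (v NAND v)))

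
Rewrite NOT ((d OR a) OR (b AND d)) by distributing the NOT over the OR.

NOT (d OR a) AND NOT (b AND d)
De Morgan's: NOT(OR of terms) = AND of negations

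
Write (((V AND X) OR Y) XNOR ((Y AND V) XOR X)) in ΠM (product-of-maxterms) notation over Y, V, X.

ΠM(1, 4, 7) = (Y OR V OR NOT X) AND (NOT Y OR V OR X) AND (NOT Y OR NOT V OR NOT X)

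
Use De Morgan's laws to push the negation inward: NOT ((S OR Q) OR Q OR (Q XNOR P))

NOT (S OR Q) AND NOT Q AND NOT (Q XNOR P)
De Morgan's: NOT(OR of terms) = AND of negations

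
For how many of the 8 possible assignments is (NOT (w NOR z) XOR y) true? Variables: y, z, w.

Satisfying assignments: (0,0,1), (0,1,0), (0,1,1), (1,0,0)
Count: 4 out of 8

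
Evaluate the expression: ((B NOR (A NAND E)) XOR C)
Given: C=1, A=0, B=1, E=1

Substituting: ((1 NOR (0 NAND 1)) XOR 1)
= 1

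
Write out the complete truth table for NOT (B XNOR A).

A | B | Output
--------------
0 | 0 | 0
0 | 1 | 1
1 | 0 | 1
1 | 1 | 0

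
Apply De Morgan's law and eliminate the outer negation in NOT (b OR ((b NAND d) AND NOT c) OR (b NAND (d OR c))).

NOT b AND NOT ((b NAND d) AND NOT c) AND NOT (b NAND (d OR c))
De Morgan's: NOT(OR of terms) = AND of negations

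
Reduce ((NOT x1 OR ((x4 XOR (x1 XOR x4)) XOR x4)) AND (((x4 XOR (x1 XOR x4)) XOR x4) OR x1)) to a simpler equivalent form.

By distribution ((E OR v) AND (E OR NOT v) = E) then XOR self-cancellation ((E XOR v) XOR v = E):
= (x1 XOR x4)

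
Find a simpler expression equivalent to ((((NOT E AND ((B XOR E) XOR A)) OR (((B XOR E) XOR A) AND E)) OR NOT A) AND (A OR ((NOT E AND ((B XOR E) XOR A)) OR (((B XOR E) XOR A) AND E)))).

By distribution ((E OR v) AND (E OR NOT v) = E) then distribution ((E AND v) OR (E AND NOT v) = E):
= ((B XOR E) XOR A)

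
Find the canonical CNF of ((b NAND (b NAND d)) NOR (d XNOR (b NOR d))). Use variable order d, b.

(d OR b) AND (d OR NOT b) AND (NOT d OR b) AND (NOT d OR NOT b)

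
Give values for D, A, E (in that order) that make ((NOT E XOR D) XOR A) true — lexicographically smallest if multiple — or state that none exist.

D=0, A=0, E=0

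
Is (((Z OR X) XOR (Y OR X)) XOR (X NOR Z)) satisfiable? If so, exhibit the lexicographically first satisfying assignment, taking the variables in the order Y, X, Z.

Y=0, X=0, Z=0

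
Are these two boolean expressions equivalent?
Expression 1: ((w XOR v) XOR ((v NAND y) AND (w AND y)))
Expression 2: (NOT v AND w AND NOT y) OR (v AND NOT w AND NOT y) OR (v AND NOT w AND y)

Yes, they are equivalent — the two output columns agree on all 8 assignments:
v | w | y | Expression 1 | Expression 2
---------------------------------------
0 | 0 | 0 | 0 | 0
0 | 0 | 1 | 0 | 0
0 | 1 | 0 | 1 | 1
0 | 1 | 1 | 0 | 0
1 | 0 | 0 | 1 | 1
1 | 0 | 1 | 1 | 1
1 | 1 | 0 | 0 | 0
1 | 1 | 1 | 0 | 0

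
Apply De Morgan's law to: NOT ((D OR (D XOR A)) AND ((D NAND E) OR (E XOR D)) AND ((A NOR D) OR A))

NOT (D OR (D XOR A)) OR NOT ((D NAND E) OR (E XOR D)) OR NOT ((A NOR D) OR A)
De Morgan's: NOT(AND of terms) = OR of negations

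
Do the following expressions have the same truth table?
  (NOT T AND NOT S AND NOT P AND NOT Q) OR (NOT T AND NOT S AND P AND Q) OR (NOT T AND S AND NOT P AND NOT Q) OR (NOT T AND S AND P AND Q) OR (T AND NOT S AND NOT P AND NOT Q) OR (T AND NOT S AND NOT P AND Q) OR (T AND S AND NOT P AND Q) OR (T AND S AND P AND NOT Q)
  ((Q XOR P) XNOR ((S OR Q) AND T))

Yes, they are equivalent — the two output columns agree on all 16 assignments:
T | S | P | Q | Expression 1 | Expression 2
-------------------------------------------
0 | 0 | 0 | 0 | 1 | 1
0 | 0 | 0 | 1 | 0 | 0
0 | 0 | 1 | 0 | 0 | 0
0 | 0 | 1 | 1 | 1 | 1
0 | 1 | 0 | 0 | 1 | 1
0 | 1 | 0 | 1 | 0 | 0
0 | 1 | 1 | 0 | 0 | 0
0 | 1 | 1 | 1 | 1 | 1
1 | 0 | 0 | 0 | 1 | 1
1 | 0 | 0 | 1 | 1 | 1
1 | 0 | 1 | 0 | 0 | 0
1 | 0 | 1 | 1 | 0 | 0
1 | 1 | 0 | 0 | 0 | 0
1 | 1 | 0 | 1 | 1 | 1
1 | 1 | 1 | 0 | 1 | 1
1 | 1 | 1 | 1 | 0 | 0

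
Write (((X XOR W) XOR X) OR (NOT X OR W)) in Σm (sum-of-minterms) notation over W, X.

Σm(0, 2, 3) = (NOT W AND NOT X) OR (W AND NOT X) OR (W AND X)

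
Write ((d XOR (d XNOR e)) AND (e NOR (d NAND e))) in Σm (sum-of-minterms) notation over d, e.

Σm() = FALSE (no minterms)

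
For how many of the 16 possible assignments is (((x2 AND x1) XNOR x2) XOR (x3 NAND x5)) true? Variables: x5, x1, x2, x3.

Satisfying assignments: (0,0,1,0), (0,0,1,1), (1,0,0,1), (1,0,1,0), (1,1,0,1), (1,1,1,1)
Count: 6 out of 16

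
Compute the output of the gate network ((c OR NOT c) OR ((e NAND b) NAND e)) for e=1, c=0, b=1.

Substituting: ((0 OR NOT 0) OR ((1 NAND 1) NAND 1))
= 1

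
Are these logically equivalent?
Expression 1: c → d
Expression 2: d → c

No, Converse is not equivalent to original (counterexample: a=0, d=0, c=1)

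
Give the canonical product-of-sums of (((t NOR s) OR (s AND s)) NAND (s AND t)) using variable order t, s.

ΠM(3) = (NOT t OR NOT s)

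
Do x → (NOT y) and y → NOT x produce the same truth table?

Yes, Contrapositive is always equivalent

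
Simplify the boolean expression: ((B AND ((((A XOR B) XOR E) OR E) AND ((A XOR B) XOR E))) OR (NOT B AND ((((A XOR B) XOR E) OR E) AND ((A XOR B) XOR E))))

By distribution ((E AND v) OR (E AND NOT v) = E) then absorption (E AND (E OR v) = E):
= ((A XOR B) XOR E)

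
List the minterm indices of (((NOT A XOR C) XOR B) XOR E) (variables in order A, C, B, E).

Σm(0, 3, 5, 6, 9, 10, 12, 15) = (NOT A AND NOT C AND NOT B AND NOT E) OR (NOT A AND NOT C AND B AND E) OR (NOT A AND C AND NOT B AND E) OR (NOT A AND C AND B AND NOT E) OR (A AND NOT C AND NOT B AND E) OR (A AND NOT C AND B AND NOT E) OR (A AND C AND NOT B AND NOT E) OR (A AND C AND B AND E)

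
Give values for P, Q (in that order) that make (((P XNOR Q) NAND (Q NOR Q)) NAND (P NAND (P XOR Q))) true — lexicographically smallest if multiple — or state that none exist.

P=0, Q=0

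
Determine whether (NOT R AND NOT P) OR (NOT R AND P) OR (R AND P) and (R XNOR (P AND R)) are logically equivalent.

Yes, they are equivalent — the two output columns agree on all 4 assignments:
R | P | Expression 1 | Expression 2
-----------------------------------
0 | 0 | 1 | 1
0 | 1 | 1 | 1
1 | 0 | 0 | 0
1 | 1 | 1 | 1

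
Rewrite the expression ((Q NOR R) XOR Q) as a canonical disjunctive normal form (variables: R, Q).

(NOT R AND NOT Q) OR (NOT R AND Q) OR (R AND Q)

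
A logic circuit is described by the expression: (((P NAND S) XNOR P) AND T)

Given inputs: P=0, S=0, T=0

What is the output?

Substituting: (((0 NAND 0) XNOR 0) AND 0)
= 0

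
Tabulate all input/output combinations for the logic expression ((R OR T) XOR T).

T | R | Output
--------------
0 | 0 | 0
0 | 1 | 1
1 | 0 | 0
1 | 1 | 0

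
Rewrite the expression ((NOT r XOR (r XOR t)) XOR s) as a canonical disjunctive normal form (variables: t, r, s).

(NOT t AND NOT r AND NOT s) OR (NOT t AND r AND NOT s) OR (t AND NOT r AND s) OR (t AND r AND s)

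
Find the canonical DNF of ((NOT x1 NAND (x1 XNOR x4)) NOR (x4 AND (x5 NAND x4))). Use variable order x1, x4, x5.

(NOT x1 AND NOT x4 AND NOT x5) OR (NOT x1 AND NOT x4 AND x5)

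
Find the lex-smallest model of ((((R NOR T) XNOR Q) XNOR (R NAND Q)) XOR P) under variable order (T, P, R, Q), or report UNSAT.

T=0, P=0, R=0, Q=1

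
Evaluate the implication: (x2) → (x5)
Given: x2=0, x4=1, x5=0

Antecedent (x2) = 0; consequent (x5) = 0.
0 → 0 = 1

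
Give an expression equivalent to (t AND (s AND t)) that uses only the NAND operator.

((t NAND ((s NAND t) NAND (s NAND t))) NAND (t NAND ((s NAND t) NAND (s NAND t))))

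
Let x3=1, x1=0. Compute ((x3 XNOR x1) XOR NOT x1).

Substituting: ((1 XNOR 0) XOR NOT 0)
= 1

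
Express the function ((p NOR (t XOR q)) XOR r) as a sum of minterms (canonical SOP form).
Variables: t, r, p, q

Σm(0, 5, 6, 7, 9, 12, 14, 15) = (NOT t AND NOT r AND NOT p AND NOT q) OR (NOT t AND r AND NOT p AND q) OR (NOT t AND r AND p AND NOT q) OR (NOT t AND r AND p AND q) OR (t AND NOT r AND NOT p AND q) OR (t AND r AND NOT p AND NOT q) OR (t AND r AND p AND NOT q) OR (t AND r AND p AND q)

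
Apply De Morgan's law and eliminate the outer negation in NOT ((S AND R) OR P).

NOT (S AND R) AND NOT P
De Morgan's: NOT(OR of terms) = AND of negations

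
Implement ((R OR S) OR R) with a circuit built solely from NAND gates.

((((R NAND R) NAND (S NAND S)) NAND ((R NAND R) NAND (S NAND S))) NAND (R NAND R))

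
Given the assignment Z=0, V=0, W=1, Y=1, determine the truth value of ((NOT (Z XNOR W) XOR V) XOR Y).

Substituting: ((NOT (0 XNOR 1) XOR 0) XOR 1)
= 0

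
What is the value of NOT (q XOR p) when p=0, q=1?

Substituting: NOT (1 XOR 0)
= 0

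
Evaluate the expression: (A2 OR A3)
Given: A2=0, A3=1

Substituting: (0 OR 1)
= 1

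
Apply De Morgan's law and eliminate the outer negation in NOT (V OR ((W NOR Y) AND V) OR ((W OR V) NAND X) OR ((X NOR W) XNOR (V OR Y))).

NOT V AND NOT ((W NOR Y) AND V) AND NOT ((W OR V) NAND X) AND NOT ((X NOR W) XNOR (V OR Y))
De Morgan's: NOT(OR of terms) = AND of negations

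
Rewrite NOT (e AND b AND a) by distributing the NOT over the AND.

NOT e OR NOT b OR NOT a
De Morgan's: NOT(AND of terms) = OR of negations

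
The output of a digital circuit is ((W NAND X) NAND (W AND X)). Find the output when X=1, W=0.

Substituting: ((0 NAND 1) NAND (0 AND 1))
= 1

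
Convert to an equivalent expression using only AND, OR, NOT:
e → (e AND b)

NOT e OR (e AND b)
(Implication elimination: A → B = NOT A OR B)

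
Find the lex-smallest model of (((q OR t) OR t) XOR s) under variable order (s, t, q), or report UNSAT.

s=0, t=0, q=1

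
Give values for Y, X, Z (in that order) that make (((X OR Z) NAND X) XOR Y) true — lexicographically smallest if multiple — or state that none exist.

Y=0, X=0, Z=0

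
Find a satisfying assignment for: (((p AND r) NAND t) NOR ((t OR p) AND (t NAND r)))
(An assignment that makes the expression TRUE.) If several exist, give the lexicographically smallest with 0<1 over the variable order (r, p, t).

r=1, p=1, t=1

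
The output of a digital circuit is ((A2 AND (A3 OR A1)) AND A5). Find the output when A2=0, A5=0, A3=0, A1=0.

Substituting: ((0 AND (0 OR 0)) AND 0)
= 0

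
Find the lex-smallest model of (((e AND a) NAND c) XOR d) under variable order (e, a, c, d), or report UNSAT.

e=0, a=0, c=0, d=0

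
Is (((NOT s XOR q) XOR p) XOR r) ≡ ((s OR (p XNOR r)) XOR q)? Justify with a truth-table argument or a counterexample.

No. Counterexample: with q=0, p=0, s=1, r=0, Expression 1 = 0 but Expression 2 = 1.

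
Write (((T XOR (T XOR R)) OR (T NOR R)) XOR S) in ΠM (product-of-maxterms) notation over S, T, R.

ΠM(2, 4, 5, 7) = (S OR NOT T OR R) AND (NOT S OR T OR R) AND (NOT S OR T OR NOT R) AND (NOT S OR NOT T OR NOT R)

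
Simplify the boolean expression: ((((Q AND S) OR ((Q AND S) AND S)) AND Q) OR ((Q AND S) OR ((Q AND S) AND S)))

By absorption (E OR (E AND v) = E) then absorption (E OR (E AND v) = E):
= (Q AND S)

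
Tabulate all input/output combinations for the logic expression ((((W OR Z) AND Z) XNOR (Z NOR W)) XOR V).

W | V | Z | Output
------------------
0 | 0 | 0 | 0
0 | 0 | 1 | 0
0 | 1 | 0 | 1
0 | 1 | 1 | 1
1 | 0 | 0 | 1
1 | 0 | 1 | 0
1 | 1 | 0 | 0
1 | 1 | 1 | 1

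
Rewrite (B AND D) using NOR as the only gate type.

((B NOR B) NOR (D NOR D))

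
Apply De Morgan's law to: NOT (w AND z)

NOT w OR NOT z
De Morgan's: NOT(AND of terms) = OR of negations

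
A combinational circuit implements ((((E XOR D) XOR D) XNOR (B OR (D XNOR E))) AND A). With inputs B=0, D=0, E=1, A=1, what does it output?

Substituting: ((((1 XOR 0) XOR 0) XNOR (0 OR (0 XNOR 1))) AND 1)
= 0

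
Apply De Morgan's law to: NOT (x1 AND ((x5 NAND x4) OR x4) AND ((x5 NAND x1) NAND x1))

NOT x1 OR NOT ((x5 NAND x4) OR x4) OR NOT ((x5 NAND x1) NAND x1)
De Morgan's: NOT(AND of terms) = OR of negations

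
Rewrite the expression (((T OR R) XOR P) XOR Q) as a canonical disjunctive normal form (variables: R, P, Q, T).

(NOT R AND NOT P AND NOT Q AND T) OR (NOT R AND NOT P AND Q AND NOT T) OR (NOT R AND P AND NOT Q AND NOT T) OR (NOT R AND P AND Q AND T) OR (R AND NOT P AND NOT Q AND NOT T) OR (R AND NOT P AND NOT Q AND T) OR (R AND P AND Q AND NOT T) OR (R AND P AND Q AND T)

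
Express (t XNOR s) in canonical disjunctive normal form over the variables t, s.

(NOT t AND NOT s) OR (t AND s)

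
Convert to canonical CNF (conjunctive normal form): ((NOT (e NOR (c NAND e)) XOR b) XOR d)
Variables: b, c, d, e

(b OR c OR NOT d OR e) AND (b OR c OR NOT d OR NOT e) AND (b OR NOT c OR NOT d OR e) AND (b OR NOT c OR NOT d OR NOT e) AND (NOT b OR c OR d OR e) AND (NOT b OR c OR d OR NOT e) AND (NOT b OR NOT c OR d OR e) AND (NOT b OR NOT c OR d OR NOT e)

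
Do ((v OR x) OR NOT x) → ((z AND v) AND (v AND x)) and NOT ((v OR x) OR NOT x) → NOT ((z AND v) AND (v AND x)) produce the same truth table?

No, Inverse is not equivalent to original (counterexample: v=0, z=0, x=0)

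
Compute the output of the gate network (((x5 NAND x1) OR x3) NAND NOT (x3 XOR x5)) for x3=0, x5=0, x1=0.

Substituting: (((0 NAND 0) OR 0) NAND NOT (0 XOR 0))
= 0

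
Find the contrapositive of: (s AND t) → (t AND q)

Contrapositive: NOT (t AND q) → NOT (s AND t)
Note: A statement and its contrapositive are logically equivalent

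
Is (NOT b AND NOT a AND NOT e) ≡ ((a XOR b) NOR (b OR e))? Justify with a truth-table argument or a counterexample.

Yes, they are equivalent — the two output columns agree on all 8 assignments:
b | a | e | Expression 1 | Expression 2
---------------------------------------
0 | 0 | 0 | 1 | 1
0 | 0 | 1 | 0 | 0
0 | 1 | 0 | 0 | 0
0 | 1 | 1 | 0 | 0
1 | 0 | 0 | 0 | 0
1 | 0 | 1 | 0 | 0
1 | 1 | 0 | 0 | 0
1 | 1 | 1 | 0 | 0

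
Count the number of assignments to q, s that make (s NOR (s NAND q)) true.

No assignment satisfies the expression.
Count: 0 out of 4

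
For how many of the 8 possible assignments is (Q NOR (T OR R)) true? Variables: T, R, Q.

Satisfying assignments: (0,0,0)
Count: 1 out of 8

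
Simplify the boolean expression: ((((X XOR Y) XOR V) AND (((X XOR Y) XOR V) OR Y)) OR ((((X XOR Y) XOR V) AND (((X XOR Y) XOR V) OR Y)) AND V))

By absorption (E OR (E AND v) = E) then absorption (E AND (E OR v) = E):
= ((X XOR Y) XOR V)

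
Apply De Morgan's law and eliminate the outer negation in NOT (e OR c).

NOT e AND NOT c
De Morgan's: NOT(OR of terms) = AND of negations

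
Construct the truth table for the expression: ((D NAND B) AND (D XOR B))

B | D | Output
--------------
0 | 0 | 0
0 | 1 | 1
1 | 0 | 1
1 | 1 | 0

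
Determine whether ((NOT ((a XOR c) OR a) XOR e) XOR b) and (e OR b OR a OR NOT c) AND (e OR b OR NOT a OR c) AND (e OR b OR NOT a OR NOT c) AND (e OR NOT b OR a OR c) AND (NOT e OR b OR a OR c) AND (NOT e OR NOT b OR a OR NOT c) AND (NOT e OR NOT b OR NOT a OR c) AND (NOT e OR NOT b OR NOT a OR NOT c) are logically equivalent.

Yes, they are equivalent — the two output columns agree on all 16 assignments:
e | b | a | c | Expression 1 | Expression 2
-------------------------------------------
0 | 0 | 0 | 0 | 1 | 1
0 | 0 | 0 | 1 | 0 | 0
0 | 0 | 1 | 0 | 0 | 0
0 | 0 | 1 | 1 | 0 | 0
0 | 1 | 0 | 0 | 0 | 0
0 | 1 | 0 | 1 | 1 | 1
0 | 1 | 1 | 0 | 1 | 1
0 | 1 | 1 | 1 | 1 | 1
1 | 0 | 0 | 0 | 0 | 0
1 | 0 | 0 | 1 | 1 | 1
1 | 0 | 1 | 0 | 1 | 1
1 | 0 | 1 | 1 | 1 | 1
1 | 1 | 0 | 0 | 1 | 1
1 | 1 | 0 | 1 | 0 | 0
1 | 1 | 1 | 0 | 0 | 0
1 | 1 | 1 | 1 | 0 | 0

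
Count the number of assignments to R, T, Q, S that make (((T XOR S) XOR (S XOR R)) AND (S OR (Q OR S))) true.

Satisfying assignments: (0,1,0,1), (0,1,1,0), (0,1,1,1), (1,0,0,1), (1,0,1,0), (1,0,1,1)
Count: 6 out of 16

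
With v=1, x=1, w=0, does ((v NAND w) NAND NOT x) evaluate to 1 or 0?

Substituting: ((1 NAND 0) NAND NOT 1)
= 1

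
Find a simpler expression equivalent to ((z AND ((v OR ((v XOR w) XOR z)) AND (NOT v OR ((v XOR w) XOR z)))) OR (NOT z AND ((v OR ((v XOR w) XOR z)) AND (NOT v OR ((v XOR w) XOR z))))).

By distribution ((E AND v) OR (E AND NOT v) = E) then distribution ((E OR v) AND (E OR NOT v) = E):
= ((v XOR w) XOR z)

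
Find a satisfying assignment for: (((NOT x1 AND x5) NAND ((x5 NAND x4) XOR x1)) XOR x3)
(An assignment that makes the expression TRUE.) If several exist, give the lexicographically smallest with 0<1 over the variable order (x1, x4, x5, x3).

x1=0, x4=0, x5=0, x3=0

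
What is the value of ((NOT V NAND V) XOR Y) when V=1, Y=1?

Substituting: ((NOT 1 NAND 1) XOR 1)
= 0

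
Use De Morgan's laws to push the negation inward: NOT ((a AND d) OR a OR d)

NOT (a AND d) AND NOT a AND NOT d
De Morgan's: NOT(OR of terms) = AND of negations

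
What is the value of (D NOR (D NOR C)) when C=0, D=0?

Substituting: (0 NOR (0 NOR 0))
= 0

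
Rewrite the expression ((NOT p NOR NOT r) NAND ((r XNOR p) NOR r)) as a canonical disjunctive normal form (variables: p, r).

(NOT p AND NOT r) OR (NOT p AND r) OR (p AND NOT r) OR (p AND r)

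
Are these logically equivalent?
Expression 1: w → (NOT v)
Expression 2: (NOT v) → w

No, Converse is not equivalent to original (counterexample: v=0, w=0)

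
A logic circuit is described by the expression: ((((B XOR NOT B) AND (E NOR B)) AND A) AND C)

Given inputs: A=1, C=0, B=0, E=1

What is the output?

Substituting: ((((0 XOR NOT 0) AND (1 NOR 0)) AND 1) AND 0)
= 0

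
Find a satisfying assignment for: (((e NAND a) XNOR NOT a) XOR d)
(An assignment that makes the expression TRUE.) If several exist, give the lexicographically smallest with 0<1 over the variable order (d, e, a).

d=0, e=0, a=0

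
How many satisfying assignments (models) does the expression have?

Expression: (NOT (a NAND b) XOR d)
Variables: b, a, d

Satisfying assignments: (0,0,1), (0,1,1), (1,0,1), (1,1,0)
Count: 4 out of 8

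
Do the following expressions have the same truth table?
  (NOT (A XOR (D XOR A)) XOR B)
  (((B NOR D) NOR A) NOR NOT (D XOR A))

No. Counterexample: with B=0, D=0, A=0, Expression 1 = 1 but Expression 2 = 0.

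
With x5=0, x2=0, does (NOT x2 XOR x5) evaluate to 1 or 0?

Substituting: (NOT 0 XOR 0)
= 1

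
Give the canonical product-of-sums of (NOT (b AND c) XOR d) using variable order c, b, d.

ΠM(1, 3, 5, 6) = (c OR b OR NOT d) AND (c OR NOT b OR NOT d) AND (NOT c OR b OR NOT d) AND (NOT c OR NOT b OR d)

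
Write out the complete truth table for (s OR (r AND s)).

s | r | Output
--------------
0 | 0 | 0
0 | 1 | 0
1 | 0 | 1
1 | 1 | 1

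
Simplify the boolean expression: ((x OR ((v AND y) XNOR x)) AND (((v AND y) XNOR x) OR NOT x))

By distribution ((E OR v) AND (E OR NOT v) = E):
= ((v AND y) XNOR x)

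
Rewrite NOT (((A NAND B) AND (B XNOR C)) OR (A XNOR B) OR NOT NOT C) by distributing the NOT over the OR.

NOT ((A NAND B) AND (B XNOR C)) AND NOT (A XNOR B) AND NOT C
De Morgan's: NOT(OR of terms) = AND of negations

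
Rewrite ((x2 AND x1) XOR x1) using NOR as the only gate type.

((((((x2 NOR x2) NOR (x1 NOR x1)) NOR x1) NOR (((x2 NOR x2) NOR (x1 NOR x1)) NOR x1)) NOR ((((x2 NOR x2) NOR (x1 NOR x1)) NOR x1) NOR (((x2 NOR x2) NOR (x1 NOR x1)) NOR x1))) NOR ((((((x2 NOR x2) NOR (x1 NOR x1)) NOR ((x2 NOR x2) NOR (x1 NOR x1))) NOR (x1 NOR x1)) NOR ((((x2 NOR x2) NOR (x1 NOR x1)) NOR ((x2 NOR x2) NOR (x1 NOR x1))) NOR (x1 NOR x1))) NOR (((((x2 NOR x2) NOR (x1 NOR x1)) NOR ((x2 NOR x2) NOR (x1 NOR x1))) NOR (x1 NOR x1)) NOR ((((x2 NOR x2) NOR (x1 NOR x1)) NOR ((x2 NOR x2) NOR (x1 NOR x1))) NOR (x1 NOR x1)))))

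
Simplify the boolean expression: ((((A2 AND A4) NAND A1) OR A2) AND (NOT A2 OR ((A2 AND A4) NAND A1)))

By distribution ((E OR v) AND (E OR NOT v) = E):
= ((A2 AND A4) NAND A1)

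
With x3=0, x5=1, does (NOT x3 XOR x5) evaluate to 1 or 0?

Substituting: (NOT 0 XOR 1)
= 0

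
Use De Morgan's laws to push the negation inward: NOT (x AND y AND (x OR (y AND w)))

NOT x OR NOT y OR NOT (x OR (y AND w))
De Morgan's: NOT(AND of terms) = OR of negations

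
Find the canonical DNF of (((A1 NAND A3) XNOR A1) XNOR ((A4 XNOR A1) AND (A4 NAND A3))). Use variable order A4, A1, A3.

(NOT A4 AND A1 AND A3) OR (A4 AND NOT A1 AND NOT A3) OR (A4 AND NOT A1 AND A3) OR (A4 AND A1 AND NOT A3) OR (A4 AND A1 AND A3)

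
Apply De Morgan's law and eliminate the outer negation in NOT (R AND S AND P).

NOT R OR NOT S OR NOT P
De Morgan's: NOT(AND of terms) = OR of negations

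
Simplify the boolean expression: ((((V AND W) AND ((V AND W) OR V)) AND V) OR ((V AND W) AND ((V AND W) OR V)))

By absorption (E OR (E AND v) = E) then absorption (E AND (E OR v) = E):
= (V AND W)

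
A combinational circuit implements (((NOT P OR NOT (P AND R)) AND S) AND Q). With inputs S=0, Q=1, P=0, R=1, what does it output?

Substituting: (((NOT 0 OR NOT (0 AND 1)) AND 0) AND 1)
= 0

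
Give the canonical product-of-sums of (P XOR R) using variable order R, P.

ΠM(0, 3) = (R OR P) AND (NOT R OR NOT P)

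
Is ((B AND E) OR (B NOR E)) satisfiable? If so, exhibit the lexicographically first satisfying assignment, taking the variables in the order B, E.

B=0, E=0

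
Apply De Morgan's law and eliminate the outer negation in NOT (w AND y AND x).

NOT w OR NOT y OR NOT x
De Morgan's: NOT(AND of terms) = OR of negations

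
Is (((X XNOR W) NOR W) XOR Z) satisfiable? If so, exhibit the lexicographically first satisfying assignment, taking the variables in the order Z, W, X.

Z=0, W=0, X=1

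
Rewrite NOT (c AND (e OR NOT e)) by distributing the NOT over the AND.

NOT c OR NOT (e OR NOT e)
De Morgan's: NOT(AND of terms) = OR of negations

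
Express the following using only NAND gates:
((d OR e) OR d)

((((d NAND d) NAND (e NAND e)) NAND ((d NAND d) NAND (e NAND e))) NAND (d NAND d))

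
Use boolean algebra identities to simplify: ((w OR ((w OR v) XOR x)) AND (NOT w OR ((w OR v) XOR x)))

By distribution ((E OR v) AND (E OR NOT v) = E):
= ((w OR v) XOR x)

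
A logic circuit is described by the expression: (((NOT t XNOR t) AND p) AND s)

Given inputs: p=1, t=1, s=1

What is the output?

Substituting: (((NOT 1 XNOR 1) AND 1) AND 1)
= 0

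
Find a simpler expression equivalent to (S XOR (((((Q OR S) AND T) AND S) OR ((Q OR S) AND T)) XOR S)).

By XOR self-cancellation ((E XOR v) XOR v = E) then absorption (E OR (E AND v) = E):
= ((Q OR S) AND T)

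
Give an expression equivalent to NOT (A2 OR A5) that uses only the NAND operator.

(((A2 NAND A2) NAND (A5 NAND A5)) NAND ((A2 NAND A2) NAND (A5 NAND A5)))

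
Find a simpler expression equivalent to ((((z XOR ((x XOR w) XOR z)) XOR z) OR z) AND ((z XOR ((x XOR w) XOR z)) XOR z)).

By absorption (E AND (E OR v) = E) then XOR self-cancellation ((E XOR v) XOR v = E):
= ((x XOR w) XOR z)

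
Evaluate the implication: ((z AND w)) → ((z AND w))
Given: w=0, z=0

Antecedent ((z AND w)) = 0; consequent ((z AND w)) = 0.
0 → 0 = 1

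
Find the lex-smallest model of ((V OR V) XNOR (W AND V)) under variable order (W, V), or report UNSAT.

W=0, V=0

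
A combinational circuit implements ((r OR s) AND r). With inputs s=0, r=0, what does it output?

Substituting: ((0 OR 0) AND 0)
= 0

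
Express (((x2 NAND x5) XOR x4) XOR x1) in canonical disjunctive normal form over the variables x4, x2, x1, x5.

(NOT x4 AND NOT x2 AND NOT x1 AND NOT x5) OR (NOT x4 AND NOT x2 AND NOT x1 AND x5) OR (NOT x4 AND x2 AND NOT x1 AND NOT x5) OR (NOT x4 AND x2 AND x1 AND x5) OR (x4 AND NOT x2 AND x1 AND NOT x5) OR (x4 AND NOT x2 AND x1 AND x5) OR (x4 AND x2 AND NOT x1 AND x5) OR (x4 AND x2 AND x1 AND NOT x5)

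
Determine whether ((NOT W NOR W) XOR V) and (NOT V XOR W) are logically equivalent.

No. Counterexample: with W=0, V=0, Expression 1 = 0 but Expression 2 = 1.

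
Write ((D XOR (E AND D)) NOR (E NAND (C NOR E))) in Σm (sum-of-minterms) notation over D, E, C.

Σm() = FALSE (no minterms)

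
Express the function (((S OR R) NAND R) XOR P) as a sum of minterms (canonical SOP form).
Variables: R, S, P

Σm(0, 2, 5, 7) = (NOT R AND NOT S AND NOT P) OR (NOT R AND S AND NOT P) OR (R AND NOT S AND P) OR (R AND S AND P)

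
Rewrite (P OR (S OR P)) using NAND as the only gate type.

((P NAND P) NAND (((S NAND S) NAND (P NAND P)) NAND ((S NAND S) NAND (P NAND P))))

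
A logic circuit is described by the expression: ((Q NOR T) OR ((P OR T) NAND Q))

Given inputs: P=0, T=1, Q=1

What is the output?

Substituting: ((1 NOR 1) OR ((0 OR 1) NAND 1))
= 0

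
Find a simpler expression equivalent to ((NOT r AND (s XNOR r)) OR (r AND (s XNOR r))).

By distribution ((E AND v) OR (E AND NOT v) = E):
= (s XNOR r)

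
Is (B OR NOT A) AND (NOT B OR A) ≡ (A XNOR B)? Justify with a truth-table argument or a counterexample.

Yes, they are equivalent — the two output columns agree on all 4 assignments:
B | A | Expression 1 | Expression 2
-----------------------------------
0 | 0 | 1 | 1
0 | 1 | 0 | 0
1 | 0 | 0 | 0
1 | 1 | 1 | 1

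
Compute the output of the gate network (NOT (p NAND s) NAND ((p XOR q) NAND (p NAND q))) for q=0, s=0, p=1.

Substituting: (NOT (1 NAND 0) NAND ((1 XOR 0) NAND (1 NAND 0)))
= 1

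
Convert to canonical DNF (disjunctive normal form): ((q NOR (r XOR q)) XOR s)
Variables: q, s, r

(NOT q AND NOT s AND NOT r) OR (NOT q AND s AND r) OR (q AND s AND NOT r) OR (q AND s AND r)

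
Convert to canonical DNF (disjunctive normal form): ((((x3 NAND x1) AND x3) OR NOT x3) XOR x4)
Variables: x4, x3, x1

(NOT x4 AND NOT x3 AND NOT x1) OR (NOT x4 AND NOT x3 AND x1) OR (NOT x4 AND x3 AND NOT x1) OR (x4 AND x3 AND x1)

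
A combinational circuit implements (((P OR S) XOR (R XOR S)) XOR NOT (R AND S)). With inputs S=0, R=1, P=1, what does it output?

Substituting: (((1 OR 0) XOR (1 XOR 0)) XOR NOT (1 AND 0))
= 1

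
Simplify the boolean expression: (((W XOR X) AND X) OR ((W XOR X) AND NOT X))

By distribution ((E AND v) OR (E AND NOT v) = E):
= (W XOR X)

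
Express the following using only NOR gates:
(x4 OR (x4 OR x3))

((x4 NOR ((x4 NOR x3) NOR (x4 NOR x3))) NOR (x4 NOR ((x4 NOR x3) NOR (x4 NOR x3))))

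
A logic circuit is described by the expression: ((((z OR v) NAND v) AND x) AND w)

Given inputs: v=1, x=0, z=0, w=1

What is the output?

Substituting: ((((0 OR 1) NAND 1) AND 0) AND 1)
= 0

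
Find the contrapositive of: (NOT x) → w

Contrapositive: NOT w → x
Note: A statement and its contrapositive are logically equivalent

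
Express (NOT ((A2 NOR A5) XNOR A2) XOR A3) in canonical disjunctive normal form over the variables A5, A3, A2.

(NOT A5 AND NOT A3 AND NOT A2) OR (NOT A5 AND NOT A3 AND A2) OR (A5 AND NOT A3 AND A2) OR (A5 AND A3 AND NOT A2)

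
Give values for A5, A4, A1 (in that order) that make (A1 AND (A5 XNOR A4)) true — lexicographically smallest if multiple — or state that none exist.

A5=0, A4=0, A1=1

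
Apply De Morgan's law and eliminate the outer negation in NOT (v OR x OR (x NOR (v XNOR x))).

NOT v AND NOT x AND NOT (x NOR (v XNOR x))
De Morgan's: NOT(OR of terms) = AND of negations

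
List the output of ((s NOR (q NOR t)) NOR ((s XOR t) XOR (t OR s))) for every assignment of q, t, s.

q | t | s | Output
------------------
0 | 0 | 0 | 1
0 | 0 | 1 | 1
0 | 1 | 0 | 0
0 | 1 | 1 | 0
1 | 0 | 0 | 0
1 | 0 | 1 | 1
1 | 1 | 0 | 0
1 | 1 | 1 | 0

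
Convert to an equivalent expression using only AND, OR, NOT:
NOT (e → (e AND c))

e AND NOT (e AND c)
(Negated implication: NOT(A → B) = A AND NOT B)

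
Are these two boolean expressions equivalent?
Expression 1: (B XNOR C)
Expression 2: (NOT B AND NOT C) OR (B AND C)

Yes, they are equivalent — the two output columns agree on all 4 assignments:
B | C | Expression 1 | Expression 2
-----------------------------------
0 | 0 | 1 | 1
0 | 1 | 0 | 0
1 | 0 | 0 | 0
1 | 1 | 1 | 1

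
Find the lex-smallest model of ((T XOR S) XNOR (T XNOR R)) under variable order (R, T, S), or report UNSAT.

R=0, T=0, S=1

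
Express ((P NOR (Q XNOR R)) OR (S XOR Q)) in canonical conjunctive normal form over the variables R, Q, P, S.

(R OR Q OR P OR S) AND (R OR Q OR NOT P OR S) AND (R OR NOT Q OR NOT P OR NOT S) AND (NOT R OR Q OR NOT P OR S) AND (NOT R OR NOT Q OR P OR NOT S) AND (NOT R OR NOT Q OR NOT P OR NOT S)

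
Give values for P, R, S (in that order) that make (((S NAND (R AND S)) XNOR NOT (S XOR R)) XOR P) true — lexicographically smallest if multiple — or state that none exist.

P=0, R=0, S=0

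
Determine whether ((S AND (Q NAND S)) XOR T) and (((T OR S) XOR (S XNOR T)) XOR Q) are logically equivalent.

No. Counterexample: with S=0, Q=0, T=0, Expression 1 = 0 but Expression 2 = 1.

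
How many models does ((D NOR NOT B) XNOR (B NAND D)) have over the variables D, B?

Satisfying assignments: (0,1), (1,1)
Count: 2 out of 4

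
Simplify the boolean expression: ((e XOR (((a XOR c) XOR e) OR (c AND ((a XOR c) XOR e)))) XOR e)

By XOR self-cancellation ((E XOR v) XOR v = E) then absorption (E OR (E AND v) = E):
= ((a XOR c) XOR e)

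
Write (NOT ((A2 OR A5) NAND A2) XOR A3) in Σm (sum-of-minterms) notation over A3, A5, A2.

Σm(1, 3, 4, 6) = (NOT A3 AND NOT A5 AND A2) OR (NOT A3 AND A5 AND A2) OR (A3 AND NOT A5 AND NOT A2) OR (A3 AND A5 AND NOT A2)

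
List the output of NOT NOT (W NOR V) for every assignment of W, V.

W | V | Output
--------------
0 | 0 | 1
0 | 1 | 0
1 | 0 | 0
1 | 1 | 0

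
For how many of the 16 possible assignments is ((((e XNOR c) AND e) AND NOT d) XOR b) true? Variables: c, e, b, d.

Satisfying assignments: (0,0,1,0), (0,0,1,1), (0,1,1,0), (0,1,1,1), (1,0,1,0), (1,0,1,1), (1,1,0,0), (1,1,1,1)
Count: 8 out of 16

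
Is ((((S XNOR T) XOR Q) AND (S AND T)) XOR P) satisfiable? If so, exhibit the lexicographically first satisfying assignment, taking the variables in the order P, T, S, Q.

P=0, T=1, S=1, Q=0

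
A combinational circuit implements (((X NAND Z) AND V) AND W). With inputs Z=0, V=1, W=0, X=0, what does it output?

Substituting: (((0 NAND 0) AND 1) AND 0)
= 0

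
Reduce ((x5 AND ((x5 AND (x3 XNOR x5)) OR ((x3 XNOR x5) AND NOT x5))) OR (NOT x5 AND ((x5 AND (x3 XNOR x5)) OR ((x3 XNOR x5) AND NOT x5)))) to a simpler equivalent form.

By distribution ((E AND v) OR (E AND NOT v) = E) then distribution ((E AND v) OR (E AND NOT v) = E):
= (x3 XNOR x5)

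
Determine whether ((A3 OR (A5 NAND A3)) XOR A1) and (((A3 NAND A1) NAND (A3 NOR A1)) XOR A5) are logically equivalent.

No. Counterexample: with A3=0, A1=0, A5=0, Expression 1 = 1 but Expression 2 = 0.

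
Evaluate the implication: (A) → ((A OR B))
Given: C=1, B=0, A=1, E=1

Antecedent (A) = 1; consequent ((A OR B)) = 1.
1 → 1 = 1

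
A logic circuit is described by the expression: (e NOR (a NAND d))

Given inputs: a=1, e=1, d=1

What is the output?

Substituting: (1 NOR (1 NAND 1))
= 0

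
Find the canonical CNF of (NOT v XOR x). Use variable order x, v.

(x OR NOT v) AND (NOT x OR v)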